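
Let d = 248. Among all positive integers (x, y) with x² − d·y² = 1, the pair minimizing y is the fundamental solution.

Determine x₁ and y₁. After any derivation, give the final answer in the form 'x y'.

√248 = [15; 1,2,1,30, …], period ℓ=4 (even) → k=3
k=0  a_k=15  p_k/q_k = 15/1
k=1  a_k=1  p_k/q_k = 16/1
k=2  a_k=2  p_k/q_k = 47/3
k=3  a_k=1  p_k/q_k = 63/4
→ (63, 4).  Check: 63²=3969, 248·4²=3968, difference 1.

63 4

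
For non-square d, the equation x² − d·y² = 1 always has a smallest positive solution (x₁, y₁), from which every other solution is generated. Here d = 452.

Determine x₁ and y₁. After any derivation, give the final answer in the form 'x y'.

1204353 56648

√452 → a₀=21, period (3,1,5,3,10,3,5,1,3,42); ℓ=10 even so k=9
i=0: a=21 ⇒ p=21, q=1
i=1: a=3 ⇒ p=64, q=3
i=2: a=1 ⇒ p=85, q=4
i=3: a=5 ⇒ p=489, q=23
i=4: a=3 ⇒ p=1552, q=73
i=5: a=10 ⇒ p=16009, q=753
…
i=7: a=5 ⇒ p=263904, q=12413
i=8: a=1 ⇒ p=313483, q=14745
i=9: a=3 ⇒ p=1204353, q=56648
→ (1204353, 56648).  Check: 1204353²=1450466148609, 452·56648²=1450466148608, difference 1.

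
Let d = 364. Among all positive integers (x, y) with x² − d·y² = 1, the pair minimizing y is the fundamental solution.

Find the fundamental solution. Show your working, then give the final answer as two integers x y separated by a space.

4954951 259710

d=364: √d = [19; 12,1,2,3,1,8,1,3,2,1,12,38] (ℓ=12, even), read p_11/q_11
a_0=19:  p_0=19·1+0=19,  q_0=19·0+1=1
…
a_3=2:  p_3=2·248+229=725,  q_3=2·13+12=38
…
a_10=1:  p_10=1·270499+119872=390371,  q_10=1·14178+6283=20461
a_11=12:  p_11=12·390371+270499=4954951,  q_11=12·20461+14178=259710
fundamental: x₁=4954951, y₁=259710  (since 24551539412401 − 364·67449284100 = 1)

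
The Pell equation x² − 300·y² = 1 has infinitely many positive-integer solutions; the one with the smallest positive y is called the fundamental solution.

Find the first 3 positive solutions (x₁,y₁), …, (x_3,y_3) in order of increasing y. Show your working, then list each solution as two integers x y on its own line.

1351 78
3650401 210756
9863382151 569462634

√300 = [17; 3,8,3,34, …], period ℓ=4 (even) → k=3
a_0=17:  p_0=17·1+0=17,  q_0=17·0+1=1
…
a_2=8:  p_2=8·52+17=433,  q_2=8·3+1=25
a_3=3:  p_3=3·433+52=1351,  q_3=3·25+3=78
fundamental: x₁=1351, y₁=78  (since 1825201 − 300·6084 = 1)
(x_2, y_2) = (1351·1351 + 300·78·78, 1351·78 + 78·1351) = (3650401, 210756)
(x_3, y_3) = (1351·3650401 + 300·78·210756, 1351·210756 + 78·3650401) = (9863382151, 569462634)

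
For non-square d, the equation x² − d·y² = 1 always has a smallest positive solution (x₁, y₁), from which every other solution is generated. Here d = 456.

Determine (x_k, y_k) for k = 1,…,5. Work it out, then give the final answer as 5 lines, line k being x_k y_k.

1025 48
2101249 98400
4307559425 201719952
8830494720001 413525803200
18102509868442625 847727694840048

√456 = [21; 2,1,4,1,2,42, …], period ℓ=6 (even) → k=5
i=0: a=21 ⇒ p=21, q=1
i=1: a=2 ⇒ p=43, q=2
…
i=3: a=4 ⇒ p=299, q=14
i=4: a=1 ⇒ p=363, q=17
i=5: a=2 ⇒ p=1025, q=48
(x₁, y₁) = (1025, 48);  1025² − 456·48² = 1 ✓
k=2:  x_2 = 1025·1025+456·48·48 = 2101249,  y_2 = 1025·48+48·1025 = 98400
k=3:  x_3 = 1025·2101249+456·48·98400 = 4307559425,  y_3 = 1025·98400+48·2101249 = 201719952
k=4:  x_4 = 1025·4307559425+456·48·201719952 = 8830494720001,  y_4 = 1025·201719952+48·4307559425 = 413525803200
k=5:  x_5 = 1025·8830494720001+456·48·413525803200 = 18102509868442625,  y_5 = 1025·413525803200+48·8830494720001 = 847727694840048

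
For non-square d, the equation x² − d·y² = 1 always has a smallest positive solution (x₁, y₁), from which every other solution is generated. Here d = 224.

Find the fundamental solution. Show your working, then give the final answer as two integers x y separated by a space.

√224 = [14; 1,28, …], period ℓ=2 (even) → k=1
i=0: a=14 ⇒ p=14, q=1
i=1: a=1 ⇒ p=15, q=1
(x₁, y₁) = (15, 1);  15² − 224·1² = 1 ✓

15 1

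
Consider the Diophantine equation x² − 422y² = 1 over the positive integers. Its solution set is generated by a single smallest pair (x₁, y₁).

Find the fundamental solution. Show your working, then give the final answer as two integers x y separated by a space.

7022501 341850

√422 = [20; 1,1,5,2,1,…,1,1,40, …], period ℓ=14 (even) → k=13
a_0=20:  p_0=20·1+0=20,  q_0=20·0+1=1
…
a_6=3:  p_6=3·719+493=2650,  q_6=3·35+24=129
…
a_9=1:  p_9=1·163807+53719=217526,  q_9=1·7974+2615=10589
…
a_12=1:  p_12=1·3211821+598859=3810680,  q_12=1·156349+29152=185501
a_13=1:  p_13=1·3810680+3211821=7022501,  q_13=1·185501+156349=341850
fundamental: x₁=7022501, y₁=341850  (since 49315520295001 − 422·116861422500 = 1)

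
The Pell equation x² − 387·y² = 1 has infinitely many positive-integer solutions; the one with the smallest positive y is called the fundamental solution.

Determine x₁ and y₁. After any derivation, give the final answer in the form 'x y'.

3482 177

[19; 1,2,19,2,1,38] for √387; ℓ=6 ⇒ convergent index 5
i=0: a=19 ⇒ p=19, q=1
…
i=2: a=2 ⇒ p=59, q=3
…
i=4: a=2 ⇒ p=2341, q=119
i=5: a=1 ⇒ p=3482, q=177
→ (3482, 177).  Check: 3482²=12124324, 387·177²=12124323, difference 1.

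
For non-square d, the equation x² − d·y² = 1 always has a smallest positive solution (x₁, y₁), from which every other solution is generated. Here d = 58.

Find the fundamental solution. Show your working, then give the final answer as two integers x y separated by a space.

19603 2574

√58 = [7; 1,1,1,1,1,1,14, …], period ℓ=7 (odd) → k=13
step 0: (7, 1)  from 7·(1,0) + (0,1)
…
step 2: (15, 2)  from 1·(8,1) + (7,1)
…
step 5: (61, 8)  from 1·(38,5) + (23,3)
…
step 7: (1447, 190)  from 14·(99,13) + (61,8)
…
step 9: (2993, 393)  from 1·(1546,203) + (1447,190)
…
step 12: (12071, 1585)  from 1·(7532,989) + (4539,596)
step 13: (19603, 2574)  from 1·(12071,1585) + (7532,989)
→ (19603, 2574).  Check: 19603²=384277609, 58·2574²=384277608, difference 1.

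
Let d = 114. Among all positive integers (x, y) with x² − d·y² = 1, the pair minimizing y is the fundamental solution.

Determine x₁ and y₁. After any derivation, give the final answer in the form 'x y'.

√114 = [10; 1,2,10,2,1,20, …], period ℓ=6 (even) → k=5
i=0: a=10 ⇒ p=10, q=1
i=1: a=1 ⇒ p=11, q=1
…
i=4: a=2 ⇒ p=694, q=65
i=5: a=1 ⇒ p=1025, q=96
fundamental: x₁=1025, y₁=96  (since 1050625 − 114·9216 = 1)

1025 96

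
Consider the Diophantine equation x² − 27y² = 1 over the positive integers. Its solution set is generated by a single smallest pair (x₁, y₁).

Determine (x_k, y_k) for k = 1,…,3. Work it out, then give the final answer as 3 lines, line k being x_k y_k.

√27 → a₀=5, period (5,10); ℓ=2 even so k=1
a_0=5:  p_0=5·1+0=5,  q_0=5·0+1=1
a_1=5:  p_1=5·5+1=26,  q_1=5·1+0=5
(x₁, y₁) = (26, 5);  26² − 27·5² = 1 ✓
k=2:  x_2 = 26·26+27·5·5 = 1351,  y_2 = 26·5+5·26 = 260
k=3:  x_3 = 26·1351+27·5·260 = 70226,  y_3 = 26·260+5·1351 = 13515

26 5
1351 260
70226 13515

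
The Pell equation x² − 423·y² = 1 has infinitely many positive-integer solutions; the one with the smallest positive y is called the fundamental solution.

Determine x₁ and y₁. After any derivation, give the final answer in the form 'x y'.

4607 224

√423 → a₀=20, period (1,1,3,4,3,1,1,40); ℓ=8 even so k=7
step 0: (20, 1)  from 20·(1,0) + (0,1)
step 1: (21, 1)  from 1·(20,1) + (1,0)
…
step 3: (144, 7)  from 3·(41,2) + (21,1)
…
step 6: (2612, 127)  from 1·(1995,97) + (617,30)
step 7: (4607, 224)  from 1·(2612,127) + (1995,97)
(x₁, y₁) = (4607, 224);  4607² − 423·224² = 1 ✓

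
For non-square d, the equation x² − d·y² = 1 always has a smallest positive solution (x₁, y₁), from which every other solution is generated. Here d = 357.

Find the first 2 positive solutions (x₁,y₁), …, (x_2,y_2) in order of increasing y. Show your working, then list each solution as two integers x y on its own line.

d=357: √d = [18; 1,8,2,8,1,36] (ℓ=6, even), read p_5/q_5
i=0: a=18 ⇒ p=18, q=1
i=1: a=1 ⇒ p=19, q=1
i=2: a=8 ⇒ p=170, q=9
i=3: a=2 ⇒ p=359, q=19
i=4: a=8 ⇒ p=3042, q=161
i=5: a=1 ⇒ p=3401, q=180
fundamental: x₁=3401, y₁=180  (since 11566801 − 357·32400 = 1)
(3401+180√357)^2 = 23133601 + 1224360√357

3401 180
23133601 1224360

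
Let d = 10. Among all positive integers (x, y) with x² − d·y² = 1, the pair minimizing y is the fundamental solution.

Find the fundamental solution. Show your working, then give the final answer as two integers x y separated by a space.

19 6

[3; 6] for √10; ℓ=1 ⇒ convergent index 1
a_0=3:  p_0=3·1+0=3,  q_0=3·0+1=1
a_1=6:  p_1=6·3+1=19,  q_1=6·1+0=6
(x₁, y₁) = (19, 6);  19² − 10·6² = 1 ✓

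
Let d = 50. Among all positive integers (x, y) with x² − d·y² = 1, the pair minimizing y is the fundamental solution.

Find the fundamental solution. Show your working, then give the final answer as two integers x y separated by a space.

99 14

√50 → a₀=7, period (14); ℓ=1 odd so k=1
a_0=7:  p_0=7·1+0=7,  q_0=7·0+1=1
a_1=14:  p_1=14·7+1=99,  q_1=14·1+0=14
(x₁, y₁) = (99, 14);  99² − 50·14² = 1 ✓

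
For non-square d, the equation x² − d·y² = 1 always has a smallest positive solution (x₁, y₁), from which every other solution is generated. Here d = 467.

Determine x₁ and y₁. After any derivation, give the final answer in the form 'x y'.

√467 = [21; 1,1,1,1,3,…,1,1,42, …], period ℓ=14 (even) → k=13
a_0=21:  p_0=21·1+0=21,  q_0=21·0+1=1
a_1=1:  p_1=1·21+1=22,  q_1=1·1+0=1
a_2=1:  p_2=1·22+21=43,  q_2=1·1+1=2
a_3=1:  p_3=1·43+22=65,  q_3=1·2+1=3
a_4=1:  p_4=1·65+43=108,  q_4=1·3+2=5
a_5=3:  p_5=3·108+65=389,  q_5=3·5+3=18
a_6=3:  p_6=3·389+108=1275,  q_6=3·18+5=59
…
a_8=3:  p_8=3·27164+1275=82767,  q_8=3·1257+59=3830
a_9=3:  p_9=3·82767+27164=275465,  q_9=3·3830+1257=12747
a_10=1:  p_10=1·275465+82767=358232,  q_10=1·12747+3830=16577
a_11=1:  p_11=1·358232+275465=633697,  q_11=1·16577+12747=29324
a_12=1:  p_12=1·633697+358232=991929,  q_12=1·29324+16577=45901
a_13=1:  p_13=1·991929+633697=1625626,  q_13=1·45901+29324=75225
→ (1625626, 75225).  Check: 1625626²=2642659891876, 467·75225²=2642659891875, difference 1.

1625626 75225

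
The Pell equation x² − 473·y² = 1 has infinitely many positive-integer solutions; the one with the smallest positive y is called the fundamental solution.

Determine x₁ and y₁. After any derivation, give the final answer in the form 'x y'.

87 4

[21; 1,2,1,42] for √473; ℓ=4 ⇒ convergent index 3
a_0=21:  p_0=21·1+0=21,  q_0=21·0+1=1
…
a_2=2:  p_2=2·22+21=65,  q_2=2·1+1=3
a_3=1:  p_3=1·65+22=87,  q_3=1·3+1=4
fundamental: x₁=87, y₁=4  (since 7569 − 473·16 = 1)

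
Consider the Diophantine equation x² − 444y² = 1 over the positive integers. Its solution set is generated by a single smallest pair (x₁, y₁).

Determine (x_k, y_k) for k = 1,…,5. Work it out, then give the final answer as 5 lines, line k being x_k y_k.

d=444: √d = [21; 14,42] (ℓ=2, even), read p_1/q_1
k=0  a_k=21  p_k/q_k = 21/1
k=1  a_k=14  p_k/q_k = 295/14
fundamental: x₁=295, y₁=14  (since 87025 − 444·196 = 1)
k=2:  x_2 = 295·295+444·14·14 = 174049,  y_2 = 295·14+14·295 = 8260
k=3:  x_3 = 295·174049+444·14·8260 = 102688615,  y_3 = 295·8260+14·174049 = 4873386
k=4:  x_4 = 295·102688615+444·14·4873386 = 60586108801,  y_4 = 295·4873386+14·102688615 = 2875289480
k=5:  x_5 = 295·60586108801+444·14·2875289480 = 35745701503975,  y_5 = 295·2875289480+14·60586108801 = 1696415919814

295 14
174049 8260
102688615 4873386
60586108801 2875289480
35745701503975 1696415919814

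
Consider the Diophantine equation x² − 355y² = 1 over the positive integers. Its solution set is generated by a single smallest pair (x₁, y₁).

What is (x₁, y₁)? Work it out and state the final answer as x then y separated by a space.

√355 = [18; 1,5,3,3,1,6,1,3,3,5,1,36, …], period ℓ=12 (even) → k=11
i=0: a=18 ⇒ p=18, q=1
i=1: a=1 ⇒ p=19, q=1
i=2: a=5 ⇒ p=113, q=6
i=3: a=3 ⇒ p=358, q=19
i=4: a=3 ⇒ p=1187, q=63
…
i=6: a=6 ⇒ p=10457, q=555
…
i=9: a=3 ⇒ p=151391, q=8035
i=10: a=5 ⇒ p=803418, q=42641
i=11: a=1 ⇒ p=954809, q=50676
fundamental: x₁=954809, y₁=50676  (since 911660226481 − 355·2568056976 = 1)

954809 50676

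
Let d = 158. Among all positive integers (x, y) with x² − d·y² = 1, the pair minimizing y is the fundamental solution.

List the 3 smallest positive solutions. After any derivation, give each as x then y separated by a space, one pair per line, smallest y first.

[12; 1,1,3,12,3,1,1,24] for √158; ℓ=8 ⇒ convergent index 7
k=0  a_k=12  p_k/q_k = 12/1
k=1  a_k=1  p_k/q_k = 13/1
k=2  a_k=1  p_k/q_k = 25/2
k=3  a_k=3  p_k/q_k = 88/7
k=4  a_k=12  p_k/q_k = 1081/86
k=5  a_k=3  p_k/q_k = 3331/265
k=6  a_k=1  p_k/q_k = 4412/351
k=7  a_k=1  p_k/q_k = 7743/616
fundamental: x₁=7743, y₁=616  (since 59954049 − 158·379456 = 1)
(7743+616√158)^2 = 119908097 + 9539376√158
(7743+616√158)^3 = 1856896782399 + 147726776120√158

7743 616
119908097 9539376
1856896782399 147726776120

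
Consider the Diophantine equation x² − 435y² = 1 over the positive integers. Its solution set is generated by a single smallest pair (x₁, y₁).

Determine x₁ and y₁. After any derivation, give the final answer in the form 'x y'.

146 7

[20; 1,5,1,40] for √435; ℓ=4 ⇒ convergent index 3
a_0=20:  p_0=20·1+0=20,  q_0=20·0+1=1
…
a_2=5:  p_2=5·21+20=125,  q_2=5·1+1=6
a_3=1:  p_3=1·125+21=146,  q_3=1·6+1=7
fundamental: x₁=146, y₁=7  (since 21316 − 435·49 = 1)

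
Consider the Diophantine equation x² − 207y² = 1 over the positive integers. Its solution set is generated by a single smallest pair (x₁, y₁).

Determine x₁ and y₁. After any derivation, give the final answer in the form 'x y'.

1151 80

d=207: √d = [14; 2,1,1,2,1,1,2,28] (ℓ=8, even), read p_7/q_7
step 0: (14, 1)  from 14·(1,0) + (0,1)
step 1: (29, 2)  from 2·(14,1) + (1,0)
…
step 3: (72, 5)  from 1·(43,3) + (29,2)
step 4: (187, 13)  from 2·(72,5) + (43,3)
step 5: (259, 18)  from 1·(187,13) + (72,5)
step 6: (446, 31)  from 1·(259,18) + (187,13)
step 7: (1151, 80)  from 2·(446,31) + (259,18)
→ (1151, 80).  Check: 1151²=1324801, 207·80²=1324800, difference 1.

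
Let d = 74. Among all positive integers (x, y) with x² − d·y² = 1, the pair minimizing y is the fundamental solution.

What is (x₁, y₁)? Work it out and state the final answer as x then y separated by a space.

[8; 1,1,1,1,16] for √74; ℓ=5 ⇒ convergent index 9
step 0: (8, 1)  from 8·(1,0) + (0,1)
…
step 4: (43, 5)  from 1·(26,3) + (17,2)
step 5: (714, 83)  from 16·(43,5) + (26,3)
…
step 8: (2228, 259)  from 1·(1471,171) + (757,88)
step 9: (3699, 430)  from 1·(2228,259) + (1471,171)
(x₁, y₁) = (3699, 430);  3699² − 74·430² = 1 ✓

3699 430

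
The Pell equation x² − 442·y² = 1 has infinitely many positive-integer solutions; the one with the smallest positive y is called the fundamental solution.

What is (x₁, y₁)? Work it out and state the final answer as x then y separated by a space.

883 42

√442 → a₀=21, period (42); ℓ=1 odd so k=1
a_0=21:  p_0=21·1+0=21,  q_0=21·0+1=1
a_1=42:  p_1=42·21+1=883,  q_1=42·1+0=42
→ (883, 42).  Check: 883²=779689, 442·42²=779688, difference 1.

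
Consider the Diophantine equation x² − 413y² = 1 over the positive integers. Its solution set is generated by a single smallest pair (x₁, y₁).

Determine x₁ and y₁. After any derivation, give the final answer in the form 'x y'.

113399 5580

√413 → a₀=20, period (3,9,1,4,1,9,3,40); ℓ=8 even so k=7
step 0: (20, 1)  from 20·(1,0) + (0,1)
step 1: (61, 3)  from 3·(20,1) + (1,0)
…
step 4: (3089, 152)  from 4·(630,31) + (569,28)
step 5: (3719, 183)  from 1·(3089,152) + (630,31)
step 6: (36560, 1799)  from 9·(3719,183) + (3089,152)
step 7: (113399, 5580)  from 3·(36560,1799) + (3719,183)
→ (113399, 5580).  Check: 113399²=12859333201, 413·5580²=12859333200, difference 1.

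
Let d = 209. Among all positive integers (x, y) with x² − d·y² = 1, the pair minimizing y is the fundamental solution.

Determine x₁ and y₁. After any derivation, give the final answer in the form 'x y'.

46551 3220

√209 → a₀=14, period (2,5,3,2,3,5,2,28); ℓ=8 even so k=7
step 0: (14, 1)  from 14·(1,0) + (0,1)
…
step 4: (1171, 81)  from 2·(506,35) + (159,11)
…
step 6: (21266, 1471)  from 5·(4019,278) + (1171,81)
step 7: (46551, 3220)  from 2·(21266,1471) + (4019,278)
fundamental: x₁=46551, y₁=3220  (since 2166995601 − 209·10368400 = 1)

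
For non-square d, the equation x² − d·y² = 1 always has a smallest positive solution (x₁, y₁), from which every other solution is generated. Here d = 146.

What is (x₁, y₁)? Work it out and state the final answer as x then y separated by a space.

√146 → a₀=12, period (12,24); ℓ=2 even so k=1
step 0: (12, 1)  from 12·(1,0) + (0,1)
step 1: (145, 12)  from 12·(12,1) + (1,0)
(x₁, y₁) = (145, 12);  145² − 146·12² = 1 ✓

145 12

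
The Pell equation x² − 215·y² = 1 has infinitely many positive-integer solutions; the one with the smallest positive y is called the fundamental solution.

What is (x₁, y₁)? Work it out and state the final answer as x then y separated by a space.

√215 → a₀=14, period (1,1,1,28); ℓ=4 even so k=3
a_0=14:  p_0=14·1+0=14,  q_0=14·0+1=1
…
a_2=1:  p_2=1·15+14=29,  q_2=1·1+1=2
a_3=1:  p_3=1·29+15=44,  q_3=1·2+1=3
fundamental: x₁=44, y₁=3  (since 1936 − 215·9 = 1)

44 3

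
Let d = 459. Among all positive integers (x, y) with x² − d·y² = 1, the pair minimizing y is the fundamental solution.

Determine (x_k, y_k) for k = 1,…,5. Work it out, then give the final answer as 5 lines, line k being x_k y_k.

499850 23331
499700044999 23324000700
499550134985000450 23317003499766669
499400269944005249820001 23310008398693414998600
499250449862522498110069999250 23303015396150489970600653331

d=459: √d = [21; 2,2,1,4,21,4,1,2,2,42] (ℓ=10, even), read p_9/q_9
k=0  a_k=21  p_k/q_k = 21/1
…
k=4  a_k=4  p_k/q_k = 707/33
…
k=8  a_k=2  p_k/q_k = 212079/9899
k=9  a_k=2  p_k/q_k = 499850/23331
(x₁, y₁) = (499850, 23331);  499850² − 459·23331² = 1 ✓
n=2: (499850,23331)∘(499850,23331) = (499850·499850+459·23331·23331, 499850·23331+23331·499850) = (499700044999,23324000700)
n=3: (499700044999,23324000700)∘(499850,23331) = (499850·499700044999+459·23331·23324000700, 499850·23324000700+23331·499700044999) = (499550134985000450,23317003499766669)
n=4: (499550134985000450,23317003499766669)∘(499850,23331) = (499850·499550134985000450+459·23331·23317003499766669, 499850·23317003499766669+23331·499550134985000450) = (499400269944005249820001,23310008398693414998600)
n=5: (499400269944005249820001,23310008398693414998600)∘(499850,23331) = (499850·499400269944005249820001+459·23331·23310008398693414998600, 499850·23310008398693414998600+23331·499400269944005249820001) = (499250449862522498110069999250,23303015396150489970600653331)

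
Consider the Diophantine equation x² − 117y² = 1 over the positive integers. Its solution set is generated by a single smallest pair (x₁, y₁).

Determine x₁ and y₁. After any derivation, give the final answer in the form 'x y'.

√117 = [10; 1,4,2,4,1,20, …], period ℓ=6 (even) → k=5
i=0: a=10 ⇒ p=10, q=1
i=1: a=1 ⇒ p=11, q=1
i=2: a=4 ⇒ p=54, q=5
…
i=4: a=4 ⇒ p=530, q=49
i=5: a=1 ⇒ p=649, q=60
→ (649, 60).  Check: 649²=421201, 117·60²=421200, difference 1.

649 60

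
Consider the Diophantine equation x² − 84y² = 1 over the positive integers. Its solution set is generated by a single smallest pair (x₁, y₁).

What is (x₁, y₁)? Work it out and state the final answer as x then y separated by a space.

√84 → a₀=9, period (6,18); ℓ=2 even so k=1
k=0  a_k=9  p_k/q_k = 9/1
k=1  a_k=6  p_k/q_k = 55/6
→ (55, 6).  Check: 55²=3025, 84·6²=3024, difference 1.

55 6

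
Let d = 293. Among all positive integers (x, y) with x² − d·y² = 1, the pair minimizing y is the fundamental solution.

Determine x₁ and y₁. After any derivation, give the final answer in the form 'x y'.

12320649 719780

√293 = [17; 8,1,1,8,34, …], period ℓ=5 (odd) → k=9
i=0: a=17 ⇒ p=17, q=1
…
i=2: a=1 ⇒ p=154, q=9
…
i=8: a=1 ⇒ p=1444507, q=84389
i=9: a=8 ⇒ p=12320649, q=719780
→ (12320649, 719780).  Check: 12320649²=151798391781201, 293·719780²=151798391781200, difference 1.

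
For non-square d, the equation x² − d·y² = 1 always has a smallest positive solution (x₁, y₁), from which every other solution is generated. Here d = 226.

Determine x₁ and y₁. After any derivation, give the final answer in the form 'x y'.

451 30

[15; 30] for √226; ℓ=1 ⇒ convergent index 1
a_0=15:  p_0=15·1+0=15,  q_0=15·0+1=1
a_1=30:  p_1=30·15+1=451,  q_1=30·1+0=30
fundamental: x₁=451, y₁=30  (since 203401 − 226·900 = 1)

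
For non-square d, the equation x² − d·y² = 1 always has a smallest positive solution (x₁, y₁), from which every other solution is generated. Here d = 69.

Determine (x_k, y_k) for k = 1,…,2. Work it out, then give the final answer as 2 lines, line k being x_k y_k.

7775 936
120901249 14554800

√69 → a₀=8, period (3,3,1,4,1,3,3,16); ℓ=8 even so k=7
a_0=8:  p_0=8·1+0=8,  q_0=8·0+1=1
…
a_3=1:  p_3=1·83+25=108,  q_3=1·10+3=13
…
a_6=3:  p_6=3·623+515=2384,  q_6=3·75+62=287
a_7=3:  p_7=3·2384+623=7775,  q_7=3·287+75=936
(x₁, y₁) = (7775, 936);  7775² − 69·936² = 1 ✓
(7775+936√69)^2 = 120901249 + 14554800√69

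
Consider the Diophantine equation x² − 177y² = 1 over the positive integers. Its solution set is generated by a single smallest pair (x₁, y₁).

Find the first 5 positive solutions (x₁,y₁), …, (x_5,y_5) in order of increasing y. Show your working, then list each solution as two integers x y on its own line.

62423 4692
7793261857 585777432
972957569736599 73131969270780
121469860743542176897 9130233834994022448
15165026233415309047146263 1139873173290531757272228

[13; 3,3,2,8,2,3,3,26] for √177; ℓ=8 ⇒ convergent index 7
a_0=13:  p_0=13·1+0=13,  q_0=13·0+1=1
…
a_4=8:  p_4=8·306+133=2581,  q_4=8·23+10=194
a_5=2:  p_5=2·2581+306=5468,  q_5=2·194+23=411
a_6=3:  p_6=3·5468+2581=18985,  q_6=3·411+194=1427
a_7=3:  p_7=3·18985+5468=62423,  q_7=3·1427+411=4692
(x₁, y₁) = (62423, 4692);  62423² − 177·4692² = 1 ✓
n=2: (62423,4692)∘(62423,4692) = (62423·62423+177·4692·4692, 62423·4692+4692·62423) = (7793261857,585777432)
n=3: (7793261857,585777432)∘(62423,4692) = (62423·7793261857+177·4692·585777432, 62423·585777432+4692·7793261857) = (972957569736599,73131969270780)
n=4: (972957569736599,73131969270780)∘(62423,4692) = (62423·972957569736599+177·4692·73131969270780, 62423·73131969270780+4692·972957569736599) = (121469860743542176897,9130233834994022448)
n=5: (121469860743542176897,9130233834994022448)∘(62423,4692) = (62423·121469860743542176897+177·4692·9130233834994022448, 62423·9130233834994022448+4692·121469860743542176897) = (15165026233415309047146263,1139873173290531757272228)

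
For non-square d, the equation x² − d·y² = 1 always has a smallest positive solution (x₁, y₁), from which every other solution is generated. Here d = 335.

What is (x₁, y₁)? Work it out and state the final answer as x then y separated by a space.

604 33

√335 → a₀=18, period (3,3,3,36); ℓ=4 even so k=3
step 0: (18, 1)  from 18·(1,0) + (0,1)
…
step 2: (183, 10)  from 3·(55,3) + (18,1)
step 3: (604, 33)  from 3·(183,10) + (55,3)
→ (604, 33).  Check: 604²=364816, 335·33²=364815, difference 1.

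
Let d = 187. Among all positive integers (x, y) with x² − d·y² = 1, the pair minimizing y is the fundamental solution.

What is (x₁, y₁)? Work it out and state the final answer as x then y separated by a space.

1682 123

√187 → a₀=13, period (1,2,13,2,1,26); ℓ=6 even so k=5
k=0  a_k=13  p_k/q_k = 13/1
k=1  a_k=1  p_k/q_k = 14/1
k=2  a_k=2  p_k/q_k = 41/3
…
k=4  a_k=2  p_k/q_k = 1135/83
k=5  a_k=1  p_k/q_k = 1682/123
(x₁, y₁) = (1682, 123);  1682² − 187·123² = 1 ✓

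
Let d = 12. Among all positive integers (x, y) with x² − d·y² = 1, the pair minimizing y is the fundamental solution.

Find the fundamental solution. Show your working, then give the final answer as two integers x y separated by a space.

7 2

[3; 2,6] for √12; ℓ=2 ⇒ convergent index 1
k=0  a_k=3  p_k/q_k = 3/1
k=1  a_k=2  p_k/q_k = 7/2
(x₁, y₁) = (7, 2);  7² − 12·2² = 1 ✓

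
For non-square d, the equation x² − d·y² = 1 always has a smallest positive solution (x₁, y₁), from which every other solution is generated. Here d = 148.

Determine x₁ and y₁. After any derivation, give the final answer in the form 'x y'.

73 6

√148 = [12; 6,24, …], period ℓ=2 (even) → k=1
i=0: a=12 ⇒ p=12, q=1
i=1: a=6 ⇒ p=73, q=6
fundamental: x₁=73, y₁=6  (since 5329 − 148·36 = 1)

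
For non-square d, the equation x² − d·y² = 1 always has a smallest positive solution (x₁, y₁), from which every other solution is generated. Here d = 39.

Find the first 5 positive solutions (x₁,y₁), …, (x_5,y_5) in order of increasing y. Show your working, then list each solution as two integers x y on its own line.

25 4
1249 200
62425 9996
3120001 499600
155937625 24970004

√39 = [6; 4,12, …], period ℓ=2 (even) → k=1
k=0  a_k=6  p_k/q_k = 6/1
k=1  a_k=4  p_k/q_k = 25/4
→ (25, 4).  Check: 25²=625, 39·4²=624, difference 1.
n=2: (25,4)∘(25,4) = (25·25+39·4·4, 25·4+4·25) = (1249,200)
n=3: (1249,200)∘(25,4) = (25·1249+39·4·200, 25·200+4·1249) = (62425,9996)
n=4: (62425,9996)∘(25,4) = (25·62425+39·4·9996, 25·9996+4·62425) = (3120001,499600)
n=5: (3120001,499600)∘(25,4) = (25·3120001+39·4·499600, 25·499600+4·3120001) = (155937625,24970004)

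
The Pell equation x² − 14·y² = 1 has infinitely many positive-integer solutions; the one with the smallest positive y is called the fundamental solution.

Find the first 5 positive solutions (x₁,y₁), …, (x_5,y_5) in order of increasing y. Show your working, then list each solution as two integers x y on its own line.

15 4
449 120
13455 3596
403201 107760
12082575 3229204

d=14: √d = [3; 1,2,1,6] (ℓ=4, even), read p_3/q_3
k=0  a_k=3  p_k/q_k = 3/1
…
k=2  a_k=2  p_k/q_k = 11/3
k=3  a_k=1  p_k/q_k = 15/4
→ (15, 4).  Check: 15²=225, 14·4²=224, difference 1.
k=2:  x_2 = 15·15+14·4·4 = 449,  y_2 = 15·4+4·15 = 120
k=3:  x_3 = 15·449+14·4·120 = 13455,  y_3 = 15·120+4·449 = 3596
k=4:  x_4 = 15·13455+14·4·3596 = 403201,  y_4 = 15·3596+4·13455 = 107760
k=5:  x_5 = 15·403201+14·4·107760 = 12082575,  y_5 = 15·107760+4·403201 = 3229204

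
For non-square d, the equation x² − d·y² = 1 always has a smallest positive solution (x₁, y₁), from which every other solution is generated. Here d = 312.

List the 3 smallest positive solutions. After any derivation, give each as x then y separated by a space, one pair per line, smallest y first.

√312 = [17; 1,1,1,34, …], period ℓ=4 (even) → k=3
k=0  a_k=17  p_k/q_k = 17/1
…
k=2  a_k=1  p_k/q_k = 35/2
k=3  a_k=1  p_k/q_k = 53/3
→ (53, 3).  Check: 53²=2809, 312·3²=2808, difference 1.
n=2: (53,3)∘(53,3) = (53·53+312·3·3, 53·3+3·53) = (5617,318)
n=3: (5617,318)∘(53,3) = (53·5617+312·3·318, 53·318+3·5617) = (595349,33705)

53 3
5617 318
595349 33705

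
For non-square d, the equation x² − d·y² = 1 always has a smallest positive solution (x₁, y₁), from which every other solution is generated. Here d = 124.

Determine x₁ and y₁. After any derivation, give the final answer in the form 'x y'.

4620799 414960

√124 = [11; 7,2,1,1,1,…,2,7,22, …], period ℓ=16 (even) → k=15
a_0=11:  p_0=11·1+0=11,  q_0=11·0+1=1
…
a_3=1:  p_3=1·167+78=245,  q_3=1·15+7=22
…
a_5=1:  p_5=1·412+245=657,  q_5=1·37+22=59
a_6=3:  p_6=3·657+412=2383,  q_6=3·59+37=214
a_7=1:  p_7=1·2383+657=3040,  q_7=1·214+59=273
…
a_12=1:  p_12=1·84875+67292=152167,  q_12=1·7622+6043=13665
…
a_14=2:  p_14=2·237042+152167=626251,  q_14=2·21287+13665=56239
a_15=7:  p_15=7·626251+237042=4620799,  q_15=7·56239+21287=414960
(x₁, y₁) = (4620799, 414960);  4620799² − 124·414960² = 1 ✓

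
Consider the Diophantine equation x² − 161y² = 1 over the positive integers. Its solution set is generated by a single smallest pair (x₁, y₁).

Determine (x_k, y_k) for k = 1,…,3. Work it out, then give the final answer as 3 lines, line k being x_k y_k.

11775 928
277301249 21854400
6530444402175 514671119072

√161 → a₀=12, period (1,2,4,1,2,1,4,2,1,24); ℓ=10 even so k=9
a_0=12:  p_0=12·1+0=12,  q_0=12·0+1=1
a_1=1:  p_1=1·12+1=13,  q_1=1·1+0=1
a_2=2:  p_2=2·13+12=38,  q_2=2·1+1=3
…
a_4=1:  p_4=1·165+38=203,  q_4=1·13+3=16
…
a_6=1:  p_6=1·571+203=774,  q_6=1·45+16=61
a_7=4:  p_7=4·774+571=3667,  q_7=4·61+45=289
a_8=2:  p_8=2·3667+774=8108,  q_8=2·289+61=639
a_9=1:  p_9=1·8108+3667=11775,  q_9=1·639+289=928
fundamental: x₁=11775, y₁=928  (since 138650625 − 161·861184 = 1)
(11775+928√161)^2 = 277301249 + 21854400√161
(11775+928√161)^3 = 6530444402175 + 514671119072√161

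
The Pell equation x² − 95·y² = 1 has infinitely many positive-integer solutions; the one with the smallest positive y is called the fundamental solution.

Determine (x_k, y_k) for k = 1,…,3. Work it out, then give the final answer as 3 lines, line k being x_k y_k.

√95 → a₀=9, period (1,2,1,18); ℓ=4 even so k=3
step 0: (9, 1)  from 9·(1,0) + (0,1)
…
step 2: (29, 3)  from 2·(10,1) + (9,1)
step 3: (39, 4)  from 1·(29,3) + (10,1)
(x₁, y₁) = (39, 4);  39² − 95·4² = 1 ✓
n=2: (39,4)∘(39,4) = (39·39+95·4·4, 39·4+4·39) = (3041,312)
n=3: (3041,312)∘(39,4) = (39·3041+95·4·312, 39·312+4·3041) = (237159,24332)

39 4
3041 312
237159 24332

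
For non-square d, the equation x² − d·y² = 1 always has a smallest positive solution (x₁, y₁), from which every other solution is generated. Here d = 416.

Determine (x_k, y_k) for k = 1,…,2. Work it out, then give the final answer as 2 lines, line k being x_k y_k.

5201 255
54100801 2652510

[20; 2,1,1,9,1,1,2,40] for √416; ℓ=8 ⇒ convergent index 7
step 0: (20, 1)  from 20·(1,0) + (0,1)
…
step 6: (2060, 101)  from 1·(1081,53) + (979,48)
step 7: (5201, 255)  from 2·(2060,101) + (1081,53)
fundamental: x₁=5201, y₁=255  (since 27050401 − 416·65025 = 1)
(5201+255√416)^2 = 54100801 + 2652510√416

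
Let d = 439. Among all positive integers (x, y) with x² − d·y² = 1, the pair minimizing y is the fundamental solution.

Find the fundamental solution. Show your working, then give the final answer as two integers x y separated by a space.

440 21

√439 = [20; 1,19,1,40, …], period ℓ=4 (even) → k=3
step 0: (20, 1)  from 20·(1,0) + (0,1)
…
step 2: (419, 20)  from 19·(21,1) + (20,1)
step 3: (440, 21)  from 1·(419,20) + (21,1)
→ (440, 21).  Check: 440²=193600, 439·21²=193599, difference 1.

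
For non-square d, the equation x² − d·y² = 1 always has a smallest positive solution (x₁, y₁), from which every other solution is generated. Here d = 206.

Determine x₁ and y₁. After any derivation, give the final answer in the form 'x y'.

d=206: √d = [14; 2,1,5,14,5,1,2,28] (ℓ=8, even), read p_7/q_7
i=0: a=14 ⇒ p=14, q=1
i=1: a=2 ⇒ p=29, q=2
i=2: a=1 ⇒ p=43, q=3
i=3: a=5 ⇒ p=244, q=17
i=4: a=14 ⇒ p=3459, q=241
i=5: a=5 ⇒ p=17539, q=1222
i=6: a=1 ⇒ p=20998, q=1463
i=7: a=2 ⇒ p=59535, q=4148
(x₁, y₁) = (59535, 4148);  59535² − 206·4148² = 1 ✓

59535 4148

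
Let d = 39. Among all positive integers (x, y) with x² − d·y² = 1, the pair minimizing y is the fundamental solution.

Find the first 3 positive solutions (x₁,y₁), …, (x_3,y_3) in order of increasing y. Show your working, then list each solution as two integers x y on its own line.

d=39: √d = [6; 4,12] (ℓ=2, even), read p_1/q_1
i=0: a=6 ⇒ p=6, q=1
i=1: a=4 ⇒ p=25, q=4
→ (25, 4).  Check: 25²=625, 39·4²=624, difference 1.
(25+4√39)^2 = 1249 + 200√39
(25+4√39)^3 = 62425 + 9996√39

25 4
1249 200
62425 9996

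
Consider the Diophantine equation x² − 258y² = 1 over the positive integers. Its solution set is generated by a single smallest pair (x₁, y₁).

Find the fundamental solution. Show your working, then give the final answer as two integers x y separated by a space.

257 16

[16; 16,32] for √258; ℓ=2 ⇒ convergent index 1
i=0: a=16 ⇒ p=16, q=1
i=1: a=16 ⇒ p=257, q=16
→ (257, 16).  Check: 257²=66049, 258·16²=66048, difference 1.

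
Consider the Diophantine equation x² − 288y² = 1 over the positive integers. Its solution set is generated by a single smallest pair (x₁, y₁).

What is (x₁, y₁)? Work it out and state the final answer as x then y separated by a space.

17 1

[16; 1,32] for √288; ℓ=2 ⇒ convergent index 1
k=0  a_k=16  p_k/q_k = 16/1
k=1  a_k=1  p_k/q_k = 17/1
fundamental: x₁=17, y₁=1  (since 289 − 288·1 = 1)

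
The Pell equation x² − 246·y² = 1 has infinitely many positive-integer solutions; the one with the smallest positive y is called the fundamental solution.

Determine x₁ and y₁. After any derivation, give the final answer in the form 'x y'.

88805 5662

d=246: √d = [15; 1,2,5,1,14,1,5,2,1,30] (ℓ=10, even), read p_9/q_9
k=0  a_k=15  p_k/q_k = 15/1
k=1  a_k=1  p_k/q_k = 16/1
k=2  a_k=2  p_k/q_k = 47/3
…
k=6  a_k=1  p_k/q_k = 4721/301
…
k=8  a_k=2  p_k/q_k = 60777/3875
k=9  a_k=1  p_k/q_k = 88805/5662
→ (88805, 5662).  Check: 88805²=7886328025, 246·5662²=7886328024, difference 1.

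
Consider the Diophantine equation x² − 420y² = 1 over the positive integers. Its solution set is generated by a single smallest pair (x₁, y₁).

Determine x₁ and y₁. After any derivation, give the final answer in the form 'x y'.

d=420: √d = [20; 2,40] (ℓ=2, even), read p_1/q_1
step 0: (20, 1)  from 20·(1,0) + (0,1)
step 1: (41, 2)  from 2·(20,1) + (1,0)
fundamental: x₁=41, y₁=2  (since 1681 − 420·4 = 1)

41 2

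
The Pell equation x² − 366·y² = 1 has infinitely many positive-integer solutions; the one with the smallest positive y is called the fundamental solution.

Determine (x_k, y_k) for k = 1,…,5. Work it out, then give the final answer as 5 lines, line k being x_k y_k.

907925 47458
1648655611249 86176609300
2993711291685588725 156483795997357542
5436130649005627630680001 284151100961715516031400
9871197838993875221878594227125 515975776681174635989620332458

d=366: √d = [19; 7,1,1,1,2,12,2,1,1,1,7,38] (ℓ=12, even), read p_11/q_11
i=0: a=19 ⇒ p=19, q=1
…
i=2: a=1 ⇒ p=153, q=8
…
i=5: a=2 ⇒ p=1167, q=61
…
i=7: a=2 ⇒ p=30055, q=1571
…
i=10: a=1 ⇒ p=119053, q=6223
i=11: a=7 ⇒ p=907925, q=47458
(x₁, y₁) = (907925, 47458);  907925² − 366·47458² = 1 ✓
(907925+47458√366)^2 = 1648655611249 + 86176609300√366
(907925+47458√366)^3 = 2993711291685588725 + 156483795997357542√366
(907925+47458√366)^4 = 5436130649005627630680001 + 284151100961715516031400√366
(907925+47458√366)^5 = 9871197838993875221878594227125 + 515975776681174635989620332458√366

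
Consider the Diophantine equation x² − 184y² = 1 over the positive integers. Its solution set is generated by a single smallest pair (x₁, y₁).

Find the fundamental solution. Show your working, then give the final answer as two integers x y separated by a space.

[13; 1,1,3,2,1,2,1,2,3,1,1,26] for √184; ℓ=12 ⇒ convergent index 11
a_0=13:  p_0=13·1+0=13,  q_0=13·0+1=1
…
a_3=3:  p_3=3·27+14=95,  q_3=3·2+1=7
a_4=2:  p_4=2·95+27=217,  q_4=2·7+2=16
a_5=1:  p_5=1·217+95=312,  q_5=1·16+7=23
a_6=2:  p_6=2·312+217=841,  q_6=2·23+16=62
a_7=1:  p_7=1·841+312=1153,  q_7=1·62+23=85
a_8=2:  p_8=2·1153+841=3147,  q_8=2·85+62=232
a_9=3:  p_9=3·3147+1153=10594,  q_9=3·232+85=781
a_10=1:  p_10=1·10594+3147=13741,  q_10=1·781+232=1013
a_11=1:  p_11=1·13741+10594=24335,  q_11=1·1013+781=1794
fundamental: x₁=24335, y₁=1794  (since 592192225 − 184·3218436 = 1)

24335 1794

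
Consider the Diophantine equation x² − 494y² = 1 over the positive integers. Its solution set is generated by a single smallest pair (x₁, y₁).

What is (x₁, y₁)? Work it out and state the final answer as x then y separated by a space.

√494 → a₀=22, period (4,2,2,1,2,1,2,2,4,44); ℓ=10 even so k=9
k=0  a_k=22  p_k/q_k = 22/1
…
k=3  a_k=2  p_k/q_k = 489/22
…
k=7  a_k=2  p_k/q_k = 6979/314
k=8  a_k=2  p_k/q_k = 16514/743
k=9  a_k=4  p_k/q_k = 73035/3286
→ (73035, 3286).  Check: 73035²=5334111225, 494·3286²=5334111224, difference 1.

73035 3286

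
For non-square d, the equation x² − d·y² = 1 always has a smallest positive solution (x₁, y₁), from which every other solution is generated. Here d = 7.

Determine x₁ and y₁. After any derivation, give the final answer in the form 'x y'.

8 3

√7 → a₀=2, period (1,1,1,4); ℓ=4 even so k=3
k=0  a_k=2  p_k/q_k = 2/1
k=1  a_k=1  p_k/q_k = 3/1
k=2  a_k=1  p_k/q_k = 5/2
k=3  a_k=1  p_k/q_k = 8/3
→ (8, 3).  Check: 8²=64, 7·3²=63, difference 1.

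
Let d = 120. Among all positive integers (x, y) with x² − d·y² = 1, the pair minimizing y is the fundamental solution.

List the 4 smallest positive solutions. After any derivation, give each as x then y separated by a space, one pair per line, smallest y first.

√120 = [10; 1,20, …], period ℓ=2 (even) → k=1
step 0: (10, 1)  from 10·(1,0) + (0,1)
step 1: (11, 1)  from 1·(10,1) + (1,0)
fundamental: x₁=11, y₁=1  (since 121 − 120·1 = 1)
n=2: (11,1)∘(11,1) = (11·11+120·1·1, 11·1+1·11) = (241,22)
n=3: (241,22)∘(11,1) = (11·241+120·1·22, 11·22+1·241) = (5291,483)
n=4: (5291,483)∘(11,1) = (11·5291+120·1·483, 11·483+1·5291) = (116161,10604)

11 1
241 22
5291 483
116161 10604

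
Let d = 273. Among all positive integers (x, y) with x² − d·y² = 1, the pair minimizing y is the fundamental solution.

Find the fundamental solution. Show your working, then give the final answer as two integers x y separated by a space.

[16; 1,1,10,1,1,32] for √273; ℓ=6 ⇒ convergent index 5
k=0  a_k=16  p_k/q_k = 16/1
k=1  a_k=1  p_k/q_k = 17/1
k=2  a_k=1  p_k/q_k = 33/2
…
k=4  a_k=1  p_k/q_k = 380/23
k=5  a_k=1  p_k/q_k = 727/44
fundamental: x₁=727, y₁=44  (since 528529 − 273·1936 = 1)

727 44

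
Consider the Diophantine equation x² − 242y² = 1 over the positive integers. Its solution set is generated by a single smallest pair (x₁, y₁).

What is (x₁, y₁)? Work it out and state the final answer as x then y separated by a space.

19601 1260

√242 = [15; 1,1,3,1,14,1,3,1,1,30, …], period ℓ=10 (even) → k=9
k=0  a_k=15  p_k/q_k = 15/1
k=1  a_k=1  p_k/q_k = 16/1
k=2  a_k=1  p_k/q_k = 31/2
k=3  a_k=3  p_k/q_k = 109/7
…
k=7  a_k=3  p_k/q_k = 8696/559
k=8  a_k=1  p_k/q_k = 10905/701
k=9  a_k=1  p_k/q_k = 19601/1260
(x₁, y₁) = (19601, 1260);  19601² − 242·1260² = 1 ✓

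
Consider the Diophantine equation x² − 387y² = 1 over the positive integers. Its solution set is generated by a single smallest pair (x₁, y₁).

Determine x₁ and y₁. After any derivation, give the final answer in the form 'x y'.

d=387: √d = [19; 1,2,19,2,1,38] (ℓ=6, even), read p_5/q_5
step 0: (19, 1)  from 19·(1,0) + (0,1)
…
step 3: (1141, 58)  from 19·(59,3) + (20,1)
step 4: (2341, 119)  from 2·(1141,58) + (59,3)
step 5: (3482, 177)  from 1·(2341,119) + (1141,58)
→ (3482, 177).  Check: 3482²=12124324, 387·177²=12124323, difference 1.

3482 177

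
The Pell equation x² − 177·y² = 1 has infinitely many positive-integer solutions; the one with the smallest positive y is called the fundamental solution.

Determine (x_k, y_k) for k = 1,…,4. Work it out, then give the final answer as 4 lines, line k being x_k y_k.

√177 = [13; 3,3,2,8,2,3,3,26, …], period ℓ=8 (even) → k=7
step 0: (13, 1)  from 13·(1,0) + (0,1)
step 1: (40, 3)  from 3·(13,1) + (1,0)
step 2: (133, 10)  from 3·(40,3) + (13,1)
step 3: (306, 23)  from 2·(133,10) + (40,3)
step 4: (2581, 194)  from 8·(306,23) + (133,10)
…
step 6: (18985, 1427)  from 3·(5468,411) + (2581,194)
step 7: (62423, 4692)  from 3·(18985,1427) + (5468,411)
→ (62423, 4692).  Check: 62423²=3896630929, 177·4692²=3896630928, difference 1.
n=2: (62423,4692)∘(62423,4692) = (62423·62423+177·4692·4692, 62423·4692+4692·62423) = (7793261857,585777432)
n=3: (7793261857,585777432)∘(62423,4692) = (62423·7793261857+177·4692·585777432, 62423·585777432+4692·7793261857) = (972957569736599,73131969270780)
n=4: (972957569736599,73131969270780)∘(62423,4692) = (62423·972957569736599+177·4692·73131969270780, 62423·73131969270780+4692·972957569736599) = (121469860743542176897,9130233834994022448)

62423 4692
7793261857 585777432
972957569736599 73131969270780
121469860743542176897 9130233834994022448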